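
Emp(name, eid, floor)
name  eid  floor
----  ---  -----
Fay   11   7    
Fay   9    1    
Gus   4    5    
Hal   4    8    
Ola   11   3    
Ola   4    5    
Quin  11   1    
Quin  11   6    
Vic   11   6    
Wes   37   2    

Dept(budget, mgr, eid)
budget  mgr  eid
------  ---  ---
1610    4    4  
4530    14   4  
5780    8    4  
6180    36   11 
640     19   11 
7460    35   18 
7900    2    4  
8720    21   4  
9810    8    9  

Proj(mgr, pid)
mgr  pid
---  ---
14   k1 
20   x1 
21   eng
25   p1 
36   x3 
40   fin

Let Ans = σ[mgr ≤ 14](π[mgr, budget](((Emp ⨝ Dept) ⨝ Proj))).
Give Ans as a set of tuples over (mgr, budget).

{(14, 4530)}

Natural join on eid: {(Fay, 11, 7, 6180, 36), (Fay, 11, 7, 640, 19), (Fay, 9, 1, 9810, 8), (Gus, 4, 5, 1610, 4), (Gus, 4, 5, 4530, 14), (Gus, 4, 5, 5780, 8), (Gus, 4, 5, 7900, 2), (Gus, 4, 5, 8720, 21), (Hal, 4, 8, 1610, 4), (Hal, 4, 8, 4530, 14), (Hal, 4, 8, 5780, 8), (Hal, 4, 8, 7900, 2), (Hal, 4, 8, 8720, 21), (Ola, 11, 3, 6180, 36), (Ola, 11, 3, 640, 19), (Ola, 4, 5, 1610, 4), (Ola, 4, 5, 4530, 14), (Ola, 4, 5, 5780, 8), (Ola, 4, 5, 7900, 2), (Ola, 4, 5, 8720, 21), (Quin, 11, 1, 6180, 36), (Quin, 11, 1, 640, 19), (Quin, 11, 6, 6180, 36), (Quin, 11, 6, 640, 19), (Vic, 11, 6, 6180, 36), (Vic, 11, 6, 640, 19)}
Natural join on mgr: {(Fay, 11, 7, 6180, 36, x3), (Gus, 4, 5, 4530, 14, k1), (Gus, 4, 5, 8720, 21, eng), (Hal, 4, 8, 4530, 14, k1), (Hal, 4, 8, 8720, 21, eng), (Ola, 11, 3, 6180, 36, x3), (Ola, 4, 5, 4530, 14, k1), (Ola, 4, 5, 8720, 21, eng), (Quin, 11, 1, 6180, 36, x3), (Quin, 11, 6, 6180, 36, x3), (Vic, 11, 6, 6180, 36, x3)}
π_{mgr, budget} gives {(14, 4530), (21, 8720), (36, 6180)} (8 duplicate(s) eliminated).
Selection mgr ≤ 14: {(14, 4530)}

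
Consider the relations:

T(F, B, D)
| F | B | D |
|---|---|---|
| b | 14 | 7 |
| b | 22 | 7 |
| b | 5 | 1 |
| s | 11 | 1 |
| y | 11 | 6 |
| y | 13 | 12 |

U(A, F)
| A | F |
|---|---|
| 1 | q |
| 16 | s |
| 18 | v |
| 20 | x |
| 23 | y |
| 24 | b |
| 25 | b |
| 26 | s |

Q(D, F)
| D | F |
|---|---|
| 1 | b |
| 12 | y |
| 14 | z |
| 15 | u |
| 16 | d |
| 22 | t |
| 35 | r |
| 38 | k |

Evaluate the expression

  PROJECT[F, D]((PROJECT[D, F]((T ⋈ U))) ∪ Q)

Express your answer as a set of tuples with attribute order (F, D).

{(b, 1), (b, 7), (d, 16), (k, 38), (r, 35), (s, 1), (t, 22), (u, 15), (y, 12), (y, 6), (z, 14)}

Joining T and U on F yields {(b, 14, 7, 24), (b, 14, 7, 25), (b, 22, 7, 24), (b, 22, 7, 25), (b, 5, 1, 24), (b, 5, 1, 25), (s, 11, 1, 16), (s, 11, 1, 26), (y, 11, 6, 23), (y, 13, 12, 23)}.
π[D, F]: project onto (D, F) (5 duplicate(s) eliminated) → {(1, b), (1, s), (12, y), (6, y), (7, b)}
Taking the union: {(1, b), (1, s), (12, y), (14, z), (15, u), (16, d), (22, t), (35, r), (38, k), (6, y), (7, b)}
π[F, D]: project onto (F, D) → {(b, 1), (b, 7), (d, 16), (k, 38), (r, 35), (s, 1), (t, 22), (u, 15), (y, 12), (y, 6), (z, 14)}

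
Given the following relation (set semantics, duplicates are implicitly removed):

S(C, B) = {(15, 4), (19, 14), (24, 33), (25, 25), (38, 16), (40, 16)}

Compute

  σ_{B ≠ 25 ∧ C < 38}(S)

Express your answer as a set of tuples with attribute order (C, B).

{(15, 4), (19, 14), (24, 33)}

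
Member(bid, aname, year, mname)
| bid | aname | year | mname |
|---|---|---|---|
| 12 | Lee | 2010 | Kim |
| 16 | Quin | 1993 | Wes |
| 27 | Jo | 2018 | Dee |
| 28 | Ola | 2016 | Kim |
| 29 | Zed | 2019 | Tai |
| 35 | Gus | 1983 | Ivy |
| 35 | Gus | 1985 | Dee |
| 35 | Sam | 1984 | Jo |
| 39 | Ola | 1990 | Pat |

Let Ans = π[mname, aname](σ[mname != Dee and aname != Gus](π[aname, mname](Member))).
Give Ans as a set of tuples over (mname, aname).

{(Jo, Sam), (Kim, Lee), (Kim, Ola), (Pat, Ola), (Tai, Zed), (Wes, Quin)}

π_{aname, mname} gives {(Gus, Dee), (Gus, Ivy), (Jo, Dee), (Lee, Kim), (Ola, Kim), (Ola, Pat), (Quin, Wes), (Sam, Jo), (Zed, Tai)}.
Apply σ_{mname != Dee and aname != Gus}; surviving tuples: {(Lee, Kim), (Ola, Kim), (Ola, Pat), (Quin, Wes), (Sam, Jo), (Zed, Tai)}
π_{mname, aname} gives {(Jo, Sam), (Kim, Lee), (Kim, Ola), (Pat, Ola), (Tai, Zed), (Wes, Quin)}.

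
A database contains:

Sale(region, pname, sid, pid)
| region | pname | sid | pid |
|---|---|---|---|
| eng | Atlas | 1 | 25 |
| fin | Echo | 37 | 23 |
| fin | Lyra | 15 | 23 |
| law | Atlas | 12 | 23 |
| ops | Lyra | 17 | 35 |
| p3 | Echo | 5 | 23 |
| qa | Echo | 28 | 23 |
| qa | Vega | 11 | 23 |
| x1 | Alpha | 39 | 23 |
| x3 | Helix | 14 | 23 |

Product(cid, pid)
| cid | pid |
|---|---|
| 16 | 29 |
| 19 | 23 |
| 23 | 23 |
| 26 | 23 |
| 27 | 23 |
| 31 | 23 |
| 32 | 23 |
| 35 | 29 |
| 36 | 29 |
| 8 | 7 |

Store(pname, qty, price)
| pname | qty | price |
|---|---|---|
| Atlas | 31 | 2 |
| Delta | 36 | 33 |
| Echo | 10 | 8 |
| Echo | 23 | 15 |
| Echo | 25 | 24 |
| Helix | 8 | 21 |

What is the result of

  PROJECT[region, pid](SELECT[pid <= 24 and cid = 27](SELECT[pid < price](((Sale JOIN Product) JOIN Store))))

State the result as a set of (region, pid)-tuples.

Sale ⋈ Product (natural join on pid): {(fin, Echo, 37, 23, 19), (fin, Echo, 37, 23, 23), (fin, Echo, 37, 23, 26), (fin, Echo, 37, 23, 27), (fin, Echo, 37, 23, 31), (fin, Echo, 37, 23, 32), (fin, Lyra, 15, 23, 19), (fin, Lyra, 15, 23, 23), (fin, Lyra, 15, 23, 26), (fin, Lyra, 15, 23, 27), (fin, Lyra, 15, 23, 31), (fin, Lyra, 15, 23, 32), (law, Atlas, 12, 23, 19), (law, Atlas, 12, 23, 23), (law, Atlas, 12, 23, 26), (law, Atlas, 12, 23, 27), (law, Atlas, 12, 23, 31), (law, Atlas, 12, 23, 32), (p3, Echo, 5, 23, 19), (p3, Echo, 5, 23, 23), (p3, Echo, 5, 23, 26), (p3, Echo, 5, 23, 27), (p3, Echo, 5, 23, 31), (p3, Echo, 5, 23, 32), (qa, Echo, 28, 23, 19), (qa, Echo, 28, 23, 23), (qa, Echo, 28, 23, 26), (qa, Echo, 28, 23, 27), (qa, Echo, 28, 23, 31), (qa, Echo, 28, 23, 32), (qa, Vega, 11, 23, 19), (qa, Vega, 11, 23, 23), (qa, Vega, 11, 23, 26), (qa, Vega, 11, 23, 27), (qa, Vega, 11, 23, 31), (qa, Vega, 11, 23, 32), (x1, Alpha, 39, 23, 19), (x1, Alpha, 39, 23, 23), (x1, Alpha, 39, 23, 26), (x1, Alpha, 39, 23, 27), (x1, Alpha, 39, 23, 31), (x1, Alpha, 39, 23, 32), (x3, Helix, 14, 23, 19), (x3, Helix, 14, 23, 23), (x3, Helix, 14, 23, 26), (x3, Helix, 14, 23, 27), (x3, Helix, 14, 23, 31), (x3, Helix, 14, 23, 32)}
(Sale JOIN Product) ⋈ Store (natural join on pname): {(fin, Echo, 37, 23, 19, 10, 8), (fin, Echo, 37, 23, 19, 23, 15), (fin, Echo, 37, 23, 19, 25, 24), (fin, Echo, 37, 23, 23, 10, 8), (fin, Echo, 37, 23, 23, 23, 15), (fin, Echo, 37, 23, 23, 25, 24), (fin, Echo, 37, 23, 26, 10, 8), (fin, Echo, 37, 23, 26, 23, 15), (fin, Echo, 37, 23, 26, 25, 24), (fin, Echo, 37, 23, 27, 10, 8), (fin, Echo, 37, 23, 27, 23, 15), (fin, Echo, 37, 23, 27, 25, 24), (fin, Echo, 37, 23, 31, 10, 8), (fin, Echo, 37, 23, 31, 23, 15), (fin, Echo, 37, 23, 31, 25, 24), (fin, Echo, 37, 23, 32, 10, 8), (fin, Echo, 37, 23, 32, 23, 15), (fin, Echo, 37, 23, 32, 25, 24), (law, Atlas, 12, 23, 19, 31, 2), (law, Atlas, 12, 23, 23, 31, 2), (law, Atlas, 12, 23, 26, 31, 2), (law, Atlas, 12, 23, 27, 31, 2), (law, Atlas, 12, 23, 31, 31, 2), (law, Atlas, 12, 23, 32, 31, 2), (p3, Echo, 5, 23, 19, 10, 8), (p3, Echo, 5, 23, 19, 23, 15), (p3, Echo, 5, 23, 19, 25, 24), (p3, Echo, 5, 23, 23, 10, 8), (p3, Echo, 5, 23, 23, 23, 15), (p3, Echo, 5, 23, 23, 25, 24), (p3, Echo, 5, 23, 26, 10, 8), (p3, Echo, 5, 23, 26, 23, 15), (p3, Echo, 5, 23, 26, 25, 24), (p3, Echo, 5, 23, 27, 10, 8), (p3, Echo, 5, 23, 27, 23, 15), (p3, Echo, 5, 23, 27, 25, 24), (p3, Echo, 5, 23, 31, 10, 8), (p3, Echo, 5, 23, 31, 23, 15), (p3, Echo, 5, 23, 31, 25, 24), (p3, Echo, 5, 23, 32, 10, 8), (p3, Echo, 5, 23, 32, 23, 15), (p3, Echo, 5, 23, 32, 25, 24), (qa, Echo, 28, 23, 19, 10, 8), (qa, Echo, 28, 23, 19, 23, 15), (qa, Echo, 28, 23, 19, 25, 24), (qa, Echo, 28, 23, 23, 10, 8), (qa, Echo, 28, 23, 23, 23, 15), (qa, Echo, 28, 23, 23, 25, 24), (qa, Echo, 28, 23, 26, 10, 8), (qa, Echo, 28, 23, 26, 23, 15), (qa, Echo, 28, 23, 26, 25, 24), (qa, Echo, 28, 23, 27, 10, 8), (qa, Echo, 28, 23, 27, 23, 15), (qa, Echo, 28, 23, 27, 25, 24), (qa, Echo, 28, 23, 31, 10, 8), (qa, Echo, 28, 23, 31, 23, 15), (qa, Echo, 28, 23, 31, 25, 24), (qa, Echo, 28, 23, 32, 10, 8), (qa, Echo, 28, 23, 32, 23, 15), (qa, Echo, 28, 23, 32, 25, 24), (x3, Helix, 14, 23, 19, 8, 21), (x3, Helix, 14, 23, 23, 8, 21), (x3, Helix, 14, 23, 26, 8, 21), (x3, Helix, 14, 23, 27, 8, 21), (x3, Helix, 14, 23, 31, 8, 21), (x3, Helix, 14, 23, 32, 8, 21)}
Filtering on pid < price leaves {(fin, Echo, 37, 23, 19, 25, 24), (fin, Echo, 37, 23, 23, 25, 24), (fin, Echo, 37, 23, 26, 25, 24), (fin, Echo, 37, 23, 27, 25, 24), (fin, Echo, 37, 23, 31, 25, 24), (fin, Echo, 37, 23, 32, 25, 24), (p3, Echo, 5, 23, 19, 25, 24), (p3, Echo, 5, 23, 23, 25, 24), (p3, Echo, 5, 23, 26, 25, 24), (p3, Echo, 5, 23, 27, 25, 24), (p3, Echo, 5, 23, 31, 25, 24), (p3, Echo, 5, 23, 32, 25, 24), (qa, Echo, 28, 23, 19, 25, 24), (qa, Echo, 28, 23, 23, 25, 24), (qa, Echo, 28, 23, 26, 25, 24), (qa, Echo, 28, 23, 27, 25, 24), (qa, Echo, 28, 23, 31, 25, 24), (qa, Echo, 28, 23, 32, 25, 24)}.
Filtering on pid <= 24 and cid = 27 leaves {(fin, Echo, 37, 23, 27, 25, 24), (p3, Echo, 5, 23, 27, 25, 24), (qa, Echo, 28, 23, 27, 25, 24)}.
π[region, pid]: project onto (region, pid) → {(fin, 23), (p3, 23), (qa, 23)}

{(fin, 23), (p3, 23), (qa, 23)}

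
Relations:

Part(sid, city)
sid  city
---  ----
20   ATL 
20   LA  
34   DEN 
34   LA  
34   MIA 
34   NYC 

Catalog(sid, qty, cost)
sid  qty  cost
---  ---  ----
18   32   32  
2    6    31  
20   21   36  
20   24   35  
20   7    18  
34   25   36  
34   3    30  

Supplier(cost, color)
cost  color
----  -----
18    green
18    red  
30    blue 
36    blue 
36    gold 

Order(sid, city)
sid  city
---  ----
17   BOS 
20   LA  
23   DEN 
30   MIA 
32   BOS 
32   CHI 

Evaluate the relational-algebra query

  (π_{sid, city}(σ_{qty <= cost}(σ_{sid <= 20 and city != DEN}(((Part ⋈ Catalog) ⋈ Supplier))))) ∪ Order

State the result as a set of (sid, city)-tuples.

{(17, BOS), (20, ATL), (20, LA), (23, DEN), (30, MIA), (32, BOS), (32, CHI)}

Natural join on sid: {(20, ATL, 21, 36), (20, ATL, 24, 35), (20, ATL, 7, 18), (20, LA, 21, 36), (20, LA, 24, 35), (20, LA, 7, 18), (34, DEN, 25, 36), (34, DEN, 3, 30), (34, LA, 25, 36), (34, LA, 3, 30), (34, MIA, 25, 36), (34, MIA, 3, 30), (34, NYC, 25, 36), (34, NYC, 3, 30)}
Natural join on cost: {(20, ATL, 21, 36, blue), (20, ATL, 21, 36, gold), (20, ATL, 7, 18, green), (20, ATL, 7, 18, red), (20, LA, 21, 36, blue), (20, LA, 21, 36, gold), (20, LA, 7, 18, green), (20, LA, 7, 18, red), (34, DEN, 25, 36, blue), (34, DEN, 25, 36, gold), (34, DEN, 3, 30, blue), (34, LA, 25, 36, blue), (34, LA, 25, 36, gold), (34, LA, 3, 30, blue), (34, MIA, 25, 36, blue), (34, MIA, 25, 36, gold), (34, MIA, 3, 30, blue), (34, NYC, 25, 36, blue), (34, NYC, 25, 36, gold), (34, NYC, 3, 30, blue)}
Filtering on sid <= 20 and city != DEN leaves {(20, ATL, 21, 36, blue), (20, ATL, 21, 36, gold), (20, ATL, 7, 18, green), (20, ATL, 7, 18, red), (20, LA, 21, 36, blue), (20, LA, 21, 36, gold), (20, LA, 7, 18, green), (20, LA, 7, 18, red)}.
Filtering on qty <= cost leaves {(20, ATL, 21, 36, blue), (20, ATL, 21, 36, gold), (20, ATL, 7, 18, green), (20, ATL, 7, 18, red), (20, LA, 21, 36, blue), (20, LA, 21, 36, gold), (20, LA, 7, 18, green), (20, LA, 7, 18, red)}.
π[sid, city]: project onto (sid, city) (6 duplicate(s) eliminated) → {(20, ATL), (20, LA)}
Taking the union: {(17, BOS), (20, ATL), (20, LA), (23, DEN), (30, MIA), (32, BOS), (32, CHI)}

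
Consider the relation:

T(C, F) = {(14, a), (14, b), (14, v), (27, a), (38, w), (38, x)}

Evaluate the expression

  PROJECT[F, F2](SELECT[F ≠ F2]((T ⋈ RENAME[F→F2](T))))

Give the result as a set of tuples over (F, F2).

ρ[F→F2]: schema becomes (C, F2); tuples unchanged.
T ⋈ RENAME[F→F2](T) (natural join on C): {(14, a, a), (14, a, b), (14, a, v), (14, b, a), (14, b, b), (14, b, v), (14, v, a), (14, v, b), (14, v, v), (27, a, a), (38, w, w), (38, w, x), (38, x, w), (38, x, x)}
σ[F ≠ F2]: keep tuples satisfying F ≠ F2 → {(14, a, b), (14, a, v), (14, b, a), (14, b, v), (14, v, a), (14, v, b), (38, w, x), (38, x, w)}
Projecting to F, F2: {(a, b), (a, v), (b, a), (b, v), (v, a), (v, b), (w, x), (x, w)}

{(a, b), (a, v), (b, a), (b, v), (v, a), (v, b), (w, x), (x, w)}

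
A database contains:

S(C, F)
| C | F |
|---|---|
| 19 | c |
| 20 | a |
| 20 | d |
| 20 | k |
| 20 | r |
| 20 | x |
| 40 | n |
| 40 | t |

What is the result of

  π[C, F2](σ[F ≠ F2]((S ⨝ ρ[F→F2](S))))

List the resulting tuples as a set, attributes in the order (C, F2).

ρ[F→F2]: schema becomes (C, F2); tuples unchanged.
Natural join on C: {(19, c, c), (20, a, a), (20, a, d), (20, a, k), (20, a, r), (20, a, x), (20, d, a), (20, d, d), (20, d, k), (20, d, r), (20, d, x), (20, k, a), (20, k, d), (20, k, k), (20, k, r), (20, k, x), (20, r, a), (20, r, d), (20, r, k), (20, r, r), (20, r, x), (20, x, a), (20, x, d), (20, x, k), (20, x, r), (20, x, x), (40, n, n), (40, n, t), (40, t, n), (40, t, t)}
Filtering on F ≠ F2 leaves {(20, a, d), (20, a, k), (20, a, r), (20, a, x), (20, d, a), (20, d, k), (20, d, r), (20, d, x), (20, k, a), (20, k, d), (20, k, r), (20, k, x), (20, r, a), (20, r, d), (20, r, k), (20, r, x), (20, x, a), (20, x, d), (20, x, k), (20, x, r), (40, n, t), (40, t, n)}.
π_{C, F2} gives {(20, a), (20, d), (20, k), (20, r), (20, x), (40, n), (40, t)} (15 duplicate(s) eliminated).

{(20, a), (20, d), (20, k), (20, r), (20, x), (40, n), (40, t)}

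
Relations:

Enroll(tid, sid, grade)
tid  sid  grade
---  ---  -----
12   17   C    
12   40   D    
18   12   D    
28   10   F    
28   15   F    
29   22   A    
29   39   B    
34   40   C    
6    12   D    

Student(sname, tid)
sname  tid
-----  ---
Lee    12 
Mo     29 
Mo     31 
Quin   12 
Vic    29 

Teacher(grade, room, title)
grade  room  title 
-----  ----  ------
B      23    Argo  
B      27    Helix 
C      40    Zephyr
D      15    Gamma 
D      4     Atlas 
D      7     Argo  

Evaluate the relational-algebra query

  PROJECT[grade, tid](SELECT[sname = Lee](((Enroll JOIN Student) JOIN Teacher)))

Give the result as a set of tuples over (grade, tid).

Enroll ⋈ Student (natural join on tid): {(12, 17, C, Lee), (12, 17, C, Quin), (12, 40, D, Lee), (12, 40, D, Quin), (29, 22, A, Mo), (29, 22, A, Vic), (29, 39, B, Mo), (29, 39, B, Vic)}
(Enroll JOIN Student) ⋈ Teacher (natural join on grade): {(12, 17, C, Lee, 40, Zephyr), (12, 17, C, Quin, 40, Zephyr), (12, 40, D, Lee, 15, Gamma), (12, 40, D, Lee, 4, Atlas), (12, 40, D, Lee, 7, Argo), (12, 40, D, Quin, 15, Gamma), (12, 40, D, Quin, 4, Atlas), (12, 40, D, Quin, 7, Argo), (29, 39, B, Mo, 23, Argo), (29, 39, B, Mo, 27, Helix), (29, 39, B, Vic, 23, Argo), (29, 39, B, Vic, 27, Helix)}
Apply σ_{sname = Lee}; surviving tuples: {(12, 17, C, Lee, 40, Zephyr), (12, 40, D, Lee, 15, Gamma), (12, 40, D, Lee, 4, Atlas), (12, 40, D, Lee, 7, Argo)}
π_{grade, tid} gives {(C, 12), (D, 12)} (2 duplicate(s) eliminated).

{(C, 12), (D, 12)}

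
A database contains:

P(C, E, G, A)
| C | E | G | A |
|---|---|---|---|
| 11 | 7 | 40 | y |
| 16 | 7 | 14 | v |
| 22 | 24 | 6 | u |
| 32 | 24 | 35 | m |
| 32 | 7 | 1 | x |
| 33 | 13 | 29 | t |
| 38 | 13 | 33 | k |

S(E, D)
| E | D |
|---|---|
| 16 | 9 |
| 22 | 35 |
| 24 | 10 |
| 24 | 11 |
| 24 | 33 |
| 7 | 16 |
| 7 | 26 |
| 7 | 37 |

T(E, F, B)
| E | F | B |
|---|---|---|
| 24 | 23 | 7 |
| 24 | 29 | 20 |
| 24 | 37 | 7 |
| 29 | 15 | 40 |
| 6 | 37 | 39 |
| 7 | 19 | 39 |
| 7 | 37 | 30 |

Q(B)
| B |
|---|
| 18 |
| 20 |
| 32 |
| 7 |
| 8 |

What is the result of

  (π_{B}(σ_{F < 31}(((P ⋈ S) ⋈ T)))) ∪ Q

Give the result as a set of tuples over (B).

Joining P and S on E yields {(11, 7, 40, y, 16), (11, 7, 40, y, 26), (11, 7, 40, y, 37), (16, 7, 14, v, 16), (16, 7, 14, v, 26), (16, 7, 14, v, 37), (22, 24, 6, u, 10), (22, 24, 6, u, 11), (22, 24, 6, u, 33), (32, 24, 35, m, 10), (32, 24, 35, m, 11), (32, 24, 35, m, 33), (32, 7, 1, x, 16), (32, 7, 1, x, 26), (32, 7, 1, x, 37)}.
Joining (P ⋈ S) and T on E yields {(11, 7, 40, y, 16, 19, 39), (11, 7, 40, y, 16, 37, 30), (11, 7, 40, y, 26, 19, 39), (11, 7, 40, y, 26, 37, 30), (11, 7, 40, y, 37, 19, 39), (11, 7, 40, y, 37, 37, 30), (16, 7, 14, v, 16, 19, 39), (16, 7, 14, v, 16, 37, 30), (16, 7, 14, v, 26, 19, 39), (16, 7, 14, v, 26, 37, 30), (16, 7, 14, v, 37, 19, 39), (16, 7, 14, v, 37, 37, 30), (22, 24, 6, u, 10, 23, 7), (22, 24, 6, u, 10, 29, 20), (22, 24, 6, u, 10, 37, 7), (22, 24, 6, u, 11, 23, 7), (22, 24, 6, u, 11, 29, 20), (22, 24, 6, u, 11, 37, 7), (22, 24, 6, u, 33, 23, 7), (22, 24, 6, u, 33, 29, 20), (22, 24, 6, u, 33, 37, 7), (32, 24, 35, m, 10, 23, 7), (32, 24, 35, m, 10, 29, 20), (32, 24, 35, m, 10, 37, 7), (32, 24, 35, m, 11, 23, 7), (32, 24, 35, m, 11, 29, 20), (32, 24, 35, m, 11, 37, 7), (32, 24, 35, m, 33, 23, 7), (32, 24, 35, m, 33, 29, 20), (32, 24, 35, m, 33, 37, 7), (32, 7, 1, x, 16, 19, 39), (32, 7, 1, x, 16, 37, 30), (32, 7, 1, x, 26, 19, 39), (32, 7, 1, x, 26, 37, 30), (32, 7, 1, x, 37, 19, 39), (32, 7, 1, x, 37, 37, 30)}.
Filtering on F < 31 leaves {(11, 7, 40, y, 16, 19, 39), (11, 7, 40, y, 26, 19, 39), (11, 7, 40, y, 37, 19, 39), (16, 7, 14, v, 16, 19, 39), (16, 7, 14, v, 26, 19, 39), (16, 7, 14, v, 37, 19, 39), (22, 24, 6, u, 10, 23, 7), (22, 24, 6, u, 10, 29, 20), (22, 24, 6, u, 11, 23, 7), (22, 24, 6, u, 11, 29, 20), (22, 24, 6, u, 33, 23, 7), (22, 24, 6, u, 33, 29, 20), (32, 24, 35, m, 10, 23, 7), (32, 24, 35, m, 10, 29, 20), (32, 24, 35, m, 11, 23, 7), (32, 24, 35, m, 11, 29, 20), (32, 24, 35, m, 33, 23, 7), (32, 24, 35, m, 33, 29, 20), (32, 7, 1, x, 16, 19, 39), (32, 7, 1, x, 26, 19, 39), (32, 7, 1, x, 37, 19, 39)}.
π_{B} gives {20, 39, 7} (18 duplicate(s) eliminated).
Set union of the two operands is {18, 20, 32, 39, 7, 8}.

{18, 20, 32, 39, 7, 8}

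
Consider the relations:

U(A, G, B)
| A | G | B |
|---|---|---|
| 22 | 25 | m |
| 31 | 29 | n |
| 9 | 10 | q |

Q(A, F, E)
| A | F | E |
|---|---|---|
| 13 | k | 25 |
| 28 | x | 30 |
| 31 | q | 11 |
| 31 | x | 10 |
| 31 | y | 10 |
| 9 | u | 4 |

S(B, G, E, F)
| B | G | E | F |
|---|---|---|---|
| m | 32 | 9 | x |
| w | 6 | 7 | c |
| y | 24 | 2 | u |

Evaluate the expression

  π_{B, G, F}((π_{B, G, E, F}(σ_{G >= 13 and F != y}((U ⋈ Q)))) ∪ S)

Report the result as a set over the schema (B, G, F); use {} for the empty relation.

Natural join on A: {(31, 29, n, q, 11), (31, 29, n, x, 10), (31, 29, n, y, 10), (9, 10, q, u, 4)}
σ[G >= 13 and F != y]: keep tuples satisfying G >= 13 and F != y → {(31, 29, n, q, 11), (31, 29, n, x, 10)}
Projecting to B, G, E, F: {(n, 29, 10, x), (n, 29, 11, q)}
Set union of the two operands is {(m, 32, 9, x), (n, 29, 10, x), (n, 29, 11, q), (w, 6, 7, c), (y, 24, 2, u)}.
Projecting to B, G, F: {(m, 32, x), (n, 29, q), (n, 29, x), (w, 6, c), (y, 24, u)}

{(m, 32, x), (n, 29, q), (n, 29, x), (w, 6, c), (y, 24, u)}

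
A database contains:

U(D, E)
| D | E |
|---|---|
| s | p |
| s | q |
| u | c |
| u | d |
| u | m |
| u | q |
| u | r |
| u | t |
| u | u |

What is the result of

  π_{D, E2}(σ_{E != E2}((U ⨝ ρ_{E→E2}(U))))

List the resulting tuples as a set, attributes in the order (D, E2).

ρ[E→E2]: schema becomes (D, E2); tuples unchanged.
U ⋈ ρ_{E→E2}(U) (natural join on D): {(s, p, p), (s, p, q), (s, q, p), (s, q, q), (u, c, c), (u, c, d), (u, c, m), (u, c, q), (u, c, r), (u, c, t), (u, c, u), (u, d, c), (u, d, d), (u, d, m), (u, d, q), (u, d, r), (u, d, t), (u, d, u), (u, m, c), (u, m, d), (u, m, m), (u, m, q), (u, m, r), (u, m, t), (u, m, u), (u, q, c), (u, q, d), (u, q, m), (u, q, q), (u, q, r), (u, q, t), (u, q, u), (u, r, c), (u, r, d), (u, r, m), (u, r, q), (u, r, r), (u, r, t), (u, r, u), (u, t, c), (u, t, d), (u, t, m), (u, t, q), (u, t, r), (u, t, t), (u, t, u), (u, u, c), (u, u, d), (u, u, m), (u, u, q), (u, u, r), (u, u, t), (u, u, u)}
Selection E != E2: {(s, p, q), (s, q, p), (u, c, d), (u, c, m), (u, c, q), (u, c, r), (u, c, t), (u, c, u), (u, d, c), (u, d, m), (u, d, q), (u, d, r), (u, d, t), (u, d, u), (u, m, c), (u, m, d), (u, m, q), (u, m, r), (u, m, t), (u, m, u), (u, q, c), (u, q, d), (u, q, m), (u, q, r), (u, q, t), (u, q, u), (u, r, c), (u, r, d), (u, r, m), (u, r, q), (u, r, t), (u, r, u), (u, t, c), (u, t, d), (u, t, m), (u, t, q), (u, t, r), (u, t, u), (u, u, c), (u, u, d), (u, u, m), (u, u, q), (u, u, r), (u, u, t)}
π[D, E2]: project onto (D, E2) (35 duplicate(s) eliminated) → {(s, p), (s, q), (u, c), (u, d), (u, m), (u, q), (u, r), (u, t), (u, u)}

{(s, p), (s, q), (u, c), (u, d), (u, m), (u, q), (u, r), (u, t), (u, u)}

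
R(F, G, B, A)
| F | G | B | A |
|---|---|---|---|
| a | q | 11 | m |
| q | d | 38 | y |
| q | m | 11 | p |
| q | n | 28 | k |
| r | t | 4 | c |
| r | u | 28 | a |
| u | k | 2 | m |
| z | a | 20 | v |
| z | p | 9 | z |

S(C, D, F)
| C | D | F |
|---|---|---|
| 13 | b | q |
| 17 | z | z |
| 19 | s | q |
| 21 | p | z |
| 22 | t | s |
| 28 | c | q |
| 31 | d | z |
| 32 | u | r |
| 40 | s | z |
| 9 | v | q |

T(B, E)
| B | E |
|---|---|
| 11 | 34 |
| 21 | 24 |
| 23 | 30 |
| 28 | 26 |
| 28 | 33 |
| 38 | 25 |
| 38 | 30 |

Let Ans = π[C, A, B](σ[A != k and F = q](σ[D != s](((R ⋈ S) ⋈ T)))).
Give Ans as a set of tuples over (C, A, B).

{(13, p, 11), (13, y, 38), (28, p, 11), (28, y, 38), (9, p, 11), (9, y, 38)}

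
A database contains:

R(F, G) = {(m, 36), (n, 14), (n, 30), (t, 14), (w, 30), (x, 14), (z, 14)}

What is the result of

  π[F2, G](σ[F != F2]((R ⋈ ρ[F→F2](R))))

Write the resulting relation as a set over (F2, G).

ρ[F→F2]: schema becomes (F2, G); tuples unchanged.
Joining R and ρ[F→F2](R) on G yields {(m, 36, m), (n, 14, n), (n, 14, t), (n, 14, x), (n, 14, z), (n, 30, n), (n, 30, w), (t, 14, n), (t, 14, t), (t, 14, x), (t, 14, z), (w, 30, n), (w, 30, w), (x, 14, n), (x, 14, t), (x, 14, x), (x, 14, z), (z, 14, n), (z, 14, t), (z, 14, x), (z, 14, z)}.
Apply σ_{F != F2}; surviving tuples: {(n, 14, t), (n, 14, x), (n, 14, z), (n, 30, w), (t, 14, n), (t, 14, x), (t, 14, z), (w, 30, n), (x, 14, n), (x, 14, t), (x, 14, z), (z, 14, n), (z, 14, t), (z, 14, x)}
π_{F2, G} gives {(n, 14), (n, 30), (t, 14), (w, 30), (x, 14), (z, 14)} (8 duplicate(s) eliminated).

{(n, 14), (n, 30), (t, 14), (w, 30), (x, 14), (z, 14)}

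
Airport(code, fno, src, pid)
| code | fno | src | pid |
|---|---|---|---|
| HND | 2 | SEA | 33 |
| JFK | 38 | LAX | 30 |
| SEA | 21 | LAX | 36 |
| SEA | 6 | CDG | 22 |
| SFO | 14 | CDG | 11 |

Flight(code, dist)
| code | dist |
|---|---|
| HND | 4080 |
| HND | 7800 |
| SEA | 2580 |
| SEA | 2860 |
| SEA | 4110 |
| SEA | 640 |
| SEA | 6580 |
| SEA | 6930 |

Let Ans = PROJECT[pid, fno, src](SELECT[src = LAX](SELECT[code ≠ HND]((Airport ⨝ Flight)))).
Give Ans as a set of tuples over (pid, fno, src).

{(36, 21, LAX)}

Joining Airport and Flight on code yields {(HND, 2, SEA, 33, 4080), (HND, 2, SEA, 33, 7800), (SEA, 21, LAX, 36, 2580), (SEA, 21, LAX, 36, 2860), (SEA, 21, LAX, 36, 4110), (SEA, 21, LAX, 36, 640), (SEA, 21, LAX, 36, 6580), (SEA, 21, LAX, 36, 6930), (SEA, 6, CDG, 22, 2580), (SEA, 6, CDG, 22, 2860), (SEA, 6, CDG, 22, 4110), (SEA, 6, CDG, 22, 640), (SEA, 6, CDG, 22, 6580), (SEA, 6, CDG, 22, 6930)}.
Selection code ≠ HND: {(SEA, 21, LAX, 36, 2580), (SEA, 21, LAX, 36, 2860), (SEA, 21, LAX, 36, 4110), (SEA, 21, LAX, 36, 640), (SEA, 21, LAX, 36, 6580), (SEA, 21, LAX, 36, 6930), (SEA, 6, CDG, 22, 2580), (SEA, 6, CDG, 22, 2860), (SEA, 6, CDG, 22, 4110), (SEA, 6, CDG, 22, 640), (SEA, 6, CDG, 22, 6580), (SEA, 6, CDG, 22, 6930)}
Selection src = LAX: {(SEA, 21, LAX, 36, 2580), (SEA, 21, LAX, 36, 2860), (SEA, 21, LAX, 36, 4110), (SEA, 21, LAX, 36, 640), (SEA, 21, LAX, 36, 6580), (SEA, 21, LAX, 36, 6930)}
π_{pid, fno, src} gives {(36, 21, LAX)} (5 duplicate(s) eliminated).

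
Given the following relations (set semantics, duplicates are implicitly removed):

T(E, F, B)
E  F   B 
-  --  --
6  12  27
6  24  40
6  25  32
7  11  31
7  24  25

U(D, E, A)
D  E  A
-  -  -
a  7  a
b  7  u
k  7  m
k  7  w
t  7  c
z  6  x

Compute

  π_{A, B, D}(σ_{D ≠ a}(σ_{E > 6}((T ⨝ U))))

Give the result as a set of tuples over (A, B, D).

Joining T and U on E yields {(6, 12, 27, z, x), (6, 24, 40, z, x), (6, 25, 32, z, x), (7, 11, 31, a, a), (7, 11, 31, b, u), (7, 11, 31, k, m), (7, 11, 31, k, w), (7, 11, 31, t, c), (7, 24, 25, a, a), (7, 24, 25, b, u), (7, 24, 25, k, m), (7, 24, 25, k, w), (7, 24, 25, t, c)}.
Apply σ_{E > 6}; surviving tuples: {(7, 11, 31, a, a), (7, 11, 31, b, u), (7, 11, 31, k, m), (7, 11, 31, k, w), (7, 11, 31, t, c), (7, 24, 25, a, a), (7, 24, 25, b, u), (7, 24, 25, k, m), (7, 24, 25, k, w), (7, 24, 25, t, c)}
Apply σ_{D ≠ a}; surviving tuples: {(7, 11, 31, b, u), (7, 11, 31, k, m), (7, 11, 31, k, w), (7, 11, 31, t, c), (7, 24, 25, b, u), (7, 24, 25, k, m), (7, 24, 25, k, w), (7, 24, 25, t, c)}
π_{A, B, D} gives {(c, 25, t), (c, 31, t), (m, 25, k), (m, 31, k), (u, 25, b), (u, 31, b), (w, 25, k), (w, 31, k)}.

{(c, 25, t), (c, 31, t), (m, 25, k), (m, 31, k), (u, 25, b), (u, 31, b), (w, 25, k), (w, 31, k)}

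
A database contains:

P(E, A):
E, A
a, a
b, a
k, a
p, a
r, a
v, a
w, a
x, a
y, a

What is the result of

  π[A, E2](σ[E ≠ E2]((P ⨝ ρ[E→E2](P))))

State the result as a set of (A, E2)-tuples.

{(a, a), (a, b), (a, k), (a, p), (a, r), (a, v), (a, w), (a, x), (a, y)}

ρ[E→E2]: schema becomes (E2, A); tuples unchanged.
Natural join on A: {(a, a, a), (a, a, b), (a, a, k), (a, a, p), (a, a, r), (a, a, v), (a, a, w), (a, a, x), (a, a, y), (b, a, a), (b, a, b), (b, a, k), (b, a, p), (b, a, r), (b, a, v), (b, a, w), (b, a, x), (b, a, y), (k, a, a), (k, a, b), (k, a, k), (k, a, p), (k, a, r), (k, a, v), (k, a, w), (k, a, x), (k, a, y), (p, a, a), (p, a, b), (p, a, k), (p, a, p), (p, a, r), (p, a, v), (p, a, w), (p, a, x), (p, a, y), (r, a, a), (r, a, b), (r, a, k), (r, a, p), (r, a, r), (r, a, v), (r, a, w), (r, a, x), (r, a, y), (v, a, a), (v, a, b), (v, a, k), (v, a, p), (v, a, r), (v, a, v), (v, a, w), (v, a, x), (v, a, y), (w, a, a), (w, a, b), (w, a, k), (w, a, p), (w, a, r), (w, a, v), (w, a, w), (w, a, x), (w, a, y), (x, a, a), (x, a, b), (x, a, k), (x, a, p), (x, a, r), (x, a, v), (x, a, w), (x, a, x), (x, a, y), (y, a, a), (y, a, b), (y, a, k), (y, a, p), (y, a, r), (y, a, v), (y, a, w), (y, a, x), (y, a, y)}
Selection E ≠ E2: {(a, a, b), (a, a, k), (a, a, p), (a, a, r), (a, a, v), (a, a, w), (a, a, x), (a, a, y), (b, a, a), (b, a, k), (b, a, p), (b, a, r), (b, a, v), (b, a, w), (b, a, x), (b, a, y), (k, a, a), (k, a, b), (k, a, p), (k, a, r), (k, a, v), (k, a, w), (k, a, x), (k, a, y), (p, a, a), (p, a, b), (p, a, k), (p, a, r), (p, a, v), (p, a, w), (p, a, x), (p, a, y), (r, a, a), (r, a, b), (r, a, k), (r, a, p), (r, a, v), (r, a, w), (r, a, x), (r, a, y), (v, a, a), (v, a, b), (v, a, k), (v, a, p), (v, a, r), (v, a, w), (v, a, x), (v, a, y), (w, a, a), (w, a, b), (w, a, k), (w, a, p), (w, a, r), (w, a, v), (w, a, x), (w, a, y), (x, a, a), (x, a, b), (x, a, k), (x, a, p), (x, a, r), (x, a, v), (x, a, w), (x, a, y), (y, a, a), (y, a, b), (y, a, k), (y, a, p), (y, a, r), (y, a, v), (y, a, w), (y, a, x)}
π[A, E2]: project onto (A, E2) (63 duplicate(s) eliminated) → {(a, a), (a, b), (a, k), (a, p), (a, r), (a, v), (a, w), (a, x), (a, y)}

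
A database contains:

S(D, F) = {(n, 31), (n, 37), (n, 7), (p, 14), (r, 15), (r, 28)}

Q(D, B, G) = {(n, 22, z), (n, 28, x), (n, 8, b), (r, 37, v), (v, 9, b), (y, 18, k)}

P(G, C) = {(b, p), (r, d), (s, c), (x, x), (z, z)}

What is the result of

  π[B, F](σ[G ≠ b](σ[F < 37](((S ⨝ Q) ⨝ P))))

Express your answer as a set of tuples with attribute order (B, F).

Natural join on D: {(n, 31, 22, z), (n, 31, 28, x), (n, 31, 8, b), (n, 37, 22, z), (n, 37, 28, x), (n, 37, 8, b), (n, 7, 22, z), (n, 7, 28, x), (n, 7, 8, b), (r, 15, 37, v), (r, 28, 37, v)}
Natural join on G: {(n, 31, 22, z, z), (n, 31, 28, x, x), (n, 31, 8, b, p), (n, 37, 22, z, z), (n, 37, 28, x, x), (n, 37, 8, b, p), (n, 7, 22, z, z), (n, 7, 28, x, x), (n, 7, 8, b, p)}
σ[F < 37]: keep tuples satisfying F < 37 → {(n, 31, 22, z, z), (n, 31, 28, x, x), (n, 31, 8, b, p), (n, 7, 22, z, z), (n, 7, 28, x, x), (n, 7, 8, b, p)}
σ[G ≠ b]: keep tuples satisfying G ≠ b → {(n, 31, 22, z, z), (n, 31, 28, x, x), (n, 7, 22, z, z), (n, 7, 28, x, x)}
Keep only column(s) B, F: {(22, 31), (22, 7), (28, 31), (28, 7)}

{(22, 31), (22, 7), (28, 31), (28, 7)}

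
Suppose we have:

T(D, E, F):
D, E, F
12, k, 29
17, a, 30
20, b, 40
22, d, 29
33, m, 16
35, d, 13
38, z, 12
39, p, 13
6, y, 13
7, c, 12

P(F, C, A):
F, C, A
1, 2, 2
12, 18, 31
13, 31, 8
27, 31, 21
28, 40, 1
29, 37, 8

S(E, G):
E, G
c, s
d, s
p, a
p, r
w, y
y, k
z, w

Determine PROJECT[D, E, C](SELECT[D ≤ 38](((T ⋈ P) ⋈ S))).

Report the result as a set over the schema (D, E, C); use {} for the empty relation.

Joining T and P on F yields {(12, k, 29, 37, 8), (22, d, 29, 37, 8), (35, d, 13, 31, 8), (38, z, 12, 18, 31), (39, p, 13, 31, 8), (6, y, 13, 31, 8), (7, c, 12, 18, 31)}.
Joining (T ⋈ P) and S on E yields {(22, d, 29, 37, 8, s), (35, d, 13, 31, 8, s), (38, z, 12, 18, 31, w), (39, p, 13, 31, 8, a), (39, p, 13, 31, 8, r), (6, y, 13, 31, 8, k), (7, c, 12, 18, 31, s)}.
Filtering on D ≤ 38 leaves {(22, d, 29, 37, 8, s), (35, d, 13, 31, 8, s), (38, z, 12, 18, 31, w), (6, y, 13, 31, 8, k), (7, c, 12, 18, 31, s)}.
π_{D, E, C} gives {(22, d, 37), (35, d, 31), (38, z, 18), (6, y, 31), (7, c, 18)}.

{(22, d, 37), (35, d, 31), (38, z, 18), (6, y, 31), (7, c, 18)}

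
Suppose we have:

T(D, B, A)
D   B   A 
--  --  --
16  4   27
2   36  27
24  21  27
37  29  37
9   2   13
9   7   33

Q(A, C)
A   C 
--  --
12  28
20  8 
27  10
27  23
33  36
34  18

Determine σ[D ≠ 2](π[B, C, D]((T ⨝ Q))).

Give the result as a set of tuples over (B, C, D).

Joining T and Q on A yields {(16, 4, 27, 10), (16, 4, 27, 23), (2, 36, 27, 10), (2, 36, 27, 23), (24, 21, 27, 10), (24, 21, 27, 23), (9, 7, 33, 36)}.
π[B, C, D]: project onto (B, C, D) → {(21, 10, 24), (21, 23, 24), (36, 10, 2), (36, 23, 2), (4, 10, 16), (4, 23, 16), (7, 36, 9)}
Filtering on D ≠ 2 leaves {(21, 10, 24), (21, 23, 24), (4, 10, 16), (4, 23, 16), (7, 36, 9)}.

{(21, 10, 24), (21, 23, 24), (4, 10, 16), (4, 23, 16), (7, 36, 9)}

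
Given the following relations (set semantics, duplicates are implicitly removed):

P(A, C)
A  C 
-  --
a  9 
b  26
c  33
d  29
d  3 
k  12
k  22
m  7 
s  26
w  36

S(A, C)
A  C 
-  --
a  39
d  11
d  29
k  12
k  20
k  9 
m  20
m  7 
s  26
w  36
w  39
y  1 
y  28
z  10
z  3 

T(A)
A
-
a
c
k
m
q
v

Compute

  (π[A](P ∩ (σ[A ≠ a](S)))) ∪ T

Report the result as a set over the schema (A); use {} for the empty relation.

σ[A ≠ a]: keep tuples satisfying A ≠ a → {(d, 11), (d, 29), (k, 12), (k, 20), (k, 9), (m, 20), (m, 7), (s, 26), (w, 36), (w, 39), (y, 1), (y, 28), (z, 10), (z, 3)}
Set intersection of the two operands is {(d, 29), (k, 12), (m, 7), (s, 26), (w, 36)}.
π_{A} gives {d, k, m, s, w}.
Set union of the two operands is {a, c, d, k, m, q, s, v, w}.

{a, c, d, k, m, q, s, v, w}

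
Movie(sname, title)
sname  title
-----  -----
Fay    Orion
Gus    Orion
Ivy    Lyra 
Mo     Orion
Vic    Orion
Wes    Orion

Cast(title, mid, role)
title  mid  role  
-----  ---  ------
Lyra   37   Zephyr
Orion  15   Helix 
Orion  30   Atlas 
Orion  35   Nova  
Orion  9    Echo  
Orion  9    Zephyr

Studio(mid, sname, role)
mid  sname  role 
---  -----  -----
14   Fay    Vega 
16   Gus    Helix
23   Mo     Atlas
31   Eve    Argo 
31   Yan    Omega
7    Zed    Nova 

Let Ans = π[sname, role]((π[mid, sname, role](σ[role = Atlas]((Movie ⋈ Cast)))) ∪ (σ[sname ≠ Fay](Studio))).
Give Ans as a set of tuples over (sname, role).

{(Eve, Argo), (Fay, Atlas), (Gus, Atlas), (Gus, Helix), (Mo, Atlas), (Vic, Atlas), (Wes, Atlas), (Yan, Omega), (Zed, Nova)}

Joining Movie and Cast on title yields {(Fay, Orion, 15, Helix), (Fay, Orion, 30, Atlas), (Fay, Orion, 35, Nova), (Fay, Orion, 9, Echo), (Fay, Orion, 9, Zephyr), (Gus, Orion, 15, Helix), (Gus, Orion, 30, Atlas), (Gus, Orion, 35, Nova), (Gus, Orion, 9, Echo), (Gus, Orion, 9, Zephyr), (Ivy, Lyra, 37, Zephyr), (Mo, Orion, 15, Helix), (Mo, Orion, 30, Atlas), (Mo, Orion, 35, Nova), (Mo, Orion, 9, Echo), (Mo, Orion, 9, Zephyr), (Vic, Orion, 15, Helix), (Vic, Orion, 30, Atlas), (Vic, Orion, 35, Nova), (Vic, Orion, 9, Echo), (Vic, Orion, 9, Zephyr), (Wes, Orion, 15, Helix), (Wes, Orion, 30, Atlas), (Wes, Orion, 35, Nova), (Wes, Orion, 9, Echo), (Wes, Orion, 9, Zephyr)}.
Apply σ_{role = Atlas}; surviving tuples: {(Fay, Orion, 30, Atlas), (Gus, Orion, 30, Atlas), (Mo, Orion, 30, Atlas), (Vic, Orion, 30, Atlas), (Wes, Orion, 30, Atlas)}
Keep only column(s) mid, sname, role: {(30, Fay, Atlas), (30, Gus, Atlas), (30, Mo, Atlas), (30, Vic, Atlas), (30, Wes, Atlas)}
Apply σ_{sname ≠ Fay}; surviving tuples: {(16, Gus, Helix), (23, Mo, Atlas), (31, Eve, Argo), (31, Yan, Omega), (7, Zed, Nova)}
Taking the union: {(16, Gus, Helix), (23, Mo, Atlas), (30, Fay, Atlas), (30, Gus, Atlas), (30, Mo, Atlas), (30, Vic, Atlas), (30, Wes, Atlas), (31, Eve, Argo), (31, Yan, Omega), (7, Zed, Nova)}
Keep only column(s) sname, role (1 duplicate(s) eliminated): {(Eve, Argo), (Fay, Atlas), (Gus, Atlas), (Gus, Helix), (Mo, Atlas), (Vic, Atlas), (Wes, Atlas), (Yan, Omega), (Zed, Nova)}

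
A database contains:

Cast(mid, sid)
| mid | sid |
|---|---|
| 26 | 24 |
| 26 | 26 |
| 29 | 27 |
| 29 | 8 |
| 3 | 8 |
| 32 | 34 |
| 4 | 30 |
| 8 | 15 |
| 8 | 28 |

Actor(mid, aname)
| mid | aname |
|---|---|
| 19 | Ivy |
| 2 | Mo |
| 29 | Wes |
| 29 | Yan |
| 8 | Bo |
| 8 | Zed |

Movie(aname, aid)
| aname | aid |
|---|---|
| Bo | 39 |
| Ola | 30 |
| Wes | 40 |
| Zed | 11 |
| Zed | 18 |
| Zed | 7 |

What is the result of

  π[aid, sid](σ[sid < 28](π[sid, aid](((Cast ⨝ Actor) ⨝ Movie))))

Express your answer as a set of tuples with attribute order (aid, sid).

Cast ⋈ Actor (natural join on mid): {(29, 27, Wes), (29, 27, Yan), (29, 8, Wes), (29, 8, Yan), (8, 15, Bo), (8, 15, Zed), (8, 28, Bo), (8, 28, Zed)}
(Cast ⨝ Actor) ⋈ Movie (natural join on aname): {(29, 27, Wes, 40), (29, 8, Wes, 40), (8, 15, Bo, 39), (8, 15, Zed, 11), (8, 15, Zed, 18), (8, 15, Zed, 7), (8, 28, Bo, 39), (8, 28, Zed, 11), (8, 28, Zed, 18), (8, 28, Zed, 7)}
π_{sid, aid} gives {(15, 11), (15, 18), (15, 39), (15, 7), (27, 40), (28, 11), (28, 18), (28, 39), (28, 7), (8, 40)}.
Apply σ_{sid < 28}; surviving tuples: {(15, 11), (15, 18), (15, 39), (15, 7), (27, 40), (8, 40)}
π_{aid, sid} gives {(11, 15), (18, 15), (39, 15), (40, 27), (40, 8), (7, 15)}.

{(11, 15), (18, 15), (39, 15), (40, 27), (40, 8), (7, 15)}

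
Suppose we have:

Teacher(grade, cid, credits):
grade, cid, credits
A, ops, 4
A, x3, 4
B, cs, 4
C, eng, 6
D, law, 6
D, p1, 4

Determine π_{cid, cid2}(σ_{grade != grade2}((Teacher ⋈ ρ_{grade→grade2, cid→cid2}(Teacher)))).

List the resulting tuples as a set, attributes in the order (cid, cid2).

ρ[grade→grade2, cid→cid2]: schema becomes (grade2, cid2, credits); tuples unchanged.
Joining Teacher and ρ_{grade→grade2, cid→cid2}(Teacher) on credits yields {(A, ops, 4, A, ops), (A, ops, 4, A, x3), (A, ops, 4, B, cs), (A, ops, 4, D, p1), (A, x3, 4, A, ops), (A, x3, 4, A, x3), (A, x3, 4, B, cs), (A, x3, 4, D, p1), (B, cs, 4, A, ops), (B, cs, 4, A, x3), (B, cs, 4, B, cs), (B, cs, 4, D, p1), (C, eng, 6, C, eng), (C, eng, 6, D, law), (D, law, 6, C, eng), (D, law, 6, D, law), (D, p1, 4, A, ops), (D, p1, 4, A, x3), (D, p1, 4, B, cs), (D, p1, 4, D, p1)}.
Apply σ_{grade != grade2}; surviving tuples: {(A, ops, 4, B, cs), (A, ops, 4, D, p1), (A, x3, 4, B, cs), (A, x3, 4, D, p1), (B, cs, 4, A, ops), (B, cs, 4, A, x3), (B, cs, 4, D, p1), (C, eng, 6, D, law), (D, law, 6, C, eng), (D, p1, 4, A, ops), (D, p1, 4, A, x3), (D, p1, 4, B, cs)}
Projecting to cid, cid2: {(cs, ops), (cs, p1), (cs, x3), (eng, law), (law, eng), (ops, cs), (ops, p1), (p1, cs), (p1, ops), (p1, x3), (x3, cs), (x3, p1)}

{(cs, ops), (cs, p1), (cs, x3), (eng, law), (law, eng), (ops, cs), (ops, p1), (p1, cs), (p1, ops), (p1, x3), (x3, cs), (x3, p1)}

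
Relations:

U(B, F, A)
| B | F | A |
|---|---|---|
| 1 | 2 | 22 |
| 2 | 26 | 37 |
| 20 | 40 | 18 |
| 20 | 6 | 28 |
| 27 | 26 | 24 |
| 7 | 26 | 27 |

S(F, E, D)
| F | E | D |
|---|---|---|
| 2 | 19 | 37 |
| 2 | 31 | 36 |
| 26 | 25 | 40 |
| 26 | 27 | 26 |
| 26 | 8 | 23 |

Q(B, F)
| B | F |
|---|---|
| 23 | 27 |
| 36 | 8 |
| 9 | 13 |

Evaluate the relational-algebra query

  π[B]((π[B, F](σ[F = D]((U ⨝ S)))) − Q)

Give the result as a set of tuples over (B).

Joining U and S on F yields {(1, 2, 22, 19, 37), (1, 2, 22, 31, 36), (2, 26, 37, 25, 40), (2, 26, 37, 27, 26), (2, 26, 37, 8, 23), (27, 26, 24, 25, 40), (27, 26, 24, 27, 26), (27, 26, 24, 8, 23), (7, 26, 27, 25, 40), (7, 26, 27, 27, 26), (7, 26, 27, 8, 23)}.
σ[F = D]: keep tuples satisfying F = D → {(2, 26, 37, 27, 26), (27, 26, 24, 27, 26), (7, 26, 27, 27, 26)}
Projecting to B, F: {(2, 26), (27, 26), (7, 26)}
Difference: {(2, 26), (27, 26), (7, 26)} with {(23, 27), (36, 8), (9, 13)} → {(2, 26), (27, 26), (7, 26)}
Projecting to B: {2, 27, 7}

{2, 27, 7}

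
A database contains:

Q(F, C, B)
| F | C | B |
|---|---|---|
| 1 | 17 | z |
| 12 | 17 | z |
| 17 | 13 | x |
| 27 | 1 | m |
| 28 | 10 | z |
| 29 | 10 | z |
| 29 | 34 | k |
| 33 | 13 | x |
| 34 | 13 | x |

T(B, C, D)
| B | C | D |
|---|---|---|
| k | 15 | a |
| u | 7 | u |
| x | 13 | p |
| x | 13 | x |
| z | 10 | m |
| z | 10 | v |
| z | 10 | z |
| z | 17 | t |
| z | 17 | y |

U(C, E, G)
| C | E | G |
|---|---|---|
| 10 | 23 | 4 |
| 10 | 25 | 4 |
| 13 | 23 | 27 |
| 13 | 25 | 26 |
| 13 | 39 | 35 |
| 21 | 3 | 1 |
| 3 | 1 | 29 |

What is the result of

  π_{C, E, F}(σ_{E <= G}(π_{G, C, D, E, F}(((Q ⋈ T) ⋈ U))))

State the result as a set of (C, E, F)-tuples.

Joining Q and T on C, B yields {(1, 17, z, t), (1, 17, z, y), (12, 17, z, t), (12, 17, z, y), (17, 13, x, p), (17, 13, x, x), (28, 10, z, m), (28, 10, z, v), (28, 10, z, z), (29, 10, z, m), (29, 10, z, v), (29, 10, z, z), (33, 13, x, p), (33, 13, x, x), (34, 13, x, p), (34, 13, x, x)}.
Joining (Q ⋈ T) and U on C yields {(17, 13, x, p, 23, 27), (17, 13, x, p, 25, 26), (17, 13, x, p, 39, 35), (17, 13, x, x, 23, 27), (17, 13, x, x, 25, 26), (17, 13, x, x, 39, 35), (28, 10, z, m, 23, 4), (28, 10, z, m, 25, 4), (28, 10, z, v, 23, 4), (28, 10, z, v, 25, 4), (28, 10, z, z, 23, 4), (28, 10, z, z, 25, 4), (29, 10, z, m, 23, 4), (29, 10, z, m, 25, 4), (29, 10, z, v, 23, 4), (29, 10, z, v, 25, 4), (29, 10, z, z, 23, 4), (29, 10, z, z, 25, 4), (33, 13, x, p, 23, 27), (33, 13, x, p, 25, 26), (33, 13, x, p, 39, 35), (33, 13, x, x, 23, 27), (33, 13, x, x, 25, 26), (33, 13, x, x, 39, 35), (34, 13, x, p, 23, 27), (34, 13, x, p, 25, 26), (34, 13, x, p, 39, 35), (34, 13, x, x, 23, 27), (34, 13, x, x, 25, 26), (34, 13, x, x, 39, 35)}.
Keep only column(s) G, C, D, E, F: {(26, 13, p, 25, 17), (26, 13, p, 25, 33), (26, 13, p, 25, 34), (26, 13, x, 25, 17), (26, 13, x, 25, 33), (26, 13, x, 25, 34), (27, 13, p, 23, 17), (27, 13, p, 23, 33), (27, 13, p, 23, 34), (27, 13, x, 23, 17), (27, 13, x, 23, 33), (27, 13, x, 23, 34), (35, 13, p, 39, 17), (35, 13, p, 39, 33), (35, 13, p, 39, 34), (35, 13, x, 39, 17), (35, 13, x, 39, 33), (35, 13, x, 39, 34), (4, 10, m, 23, 28), (4, 10, m, 23, 29), (4, 10, m, 25, 28), (4, 10, m, 25, 29), (4, 10, v, 23, 28), (4, 10, v, 23, 29), (4, 10, v, 25, 28), (4, 10, v, 25, 29), (4, 10, z, 23, 28), (4, 10, z, 23, 29), (4, 10, z, 25, 28), (4, 10, z, 25, 29)}
σ[E <= G]: keep tuples satisfying E <= G → {(26, 13, p, 25, 17), (26, 13, p, 25, 33), (26, 13, p, 25, 34), (26, 13, x, 25, 17), (26, 13, x, 25, 33), (26, 13, x, 25, 34), (27, 13, p, 23, 17), (27, 13, p, 23, 33), (27, 13, p, 23, 34), (27, 13, x, 23, 17), (27, 13, x, 23, 33), (27, 13, x, 23, 34)}
Keep only column(s) C, E, F (6 duplicate(s) eliminated): {(13, 23, 17), (13, 23, 33), (13, 23, 34), (13, 25, 17), (13, 25, 33), (13, 25, 34)}

{(13, 23, 17), (13, 23, 33), (13, 23, 34), (13, 25, 17), (13, 25, 33), (13, 25, 34)}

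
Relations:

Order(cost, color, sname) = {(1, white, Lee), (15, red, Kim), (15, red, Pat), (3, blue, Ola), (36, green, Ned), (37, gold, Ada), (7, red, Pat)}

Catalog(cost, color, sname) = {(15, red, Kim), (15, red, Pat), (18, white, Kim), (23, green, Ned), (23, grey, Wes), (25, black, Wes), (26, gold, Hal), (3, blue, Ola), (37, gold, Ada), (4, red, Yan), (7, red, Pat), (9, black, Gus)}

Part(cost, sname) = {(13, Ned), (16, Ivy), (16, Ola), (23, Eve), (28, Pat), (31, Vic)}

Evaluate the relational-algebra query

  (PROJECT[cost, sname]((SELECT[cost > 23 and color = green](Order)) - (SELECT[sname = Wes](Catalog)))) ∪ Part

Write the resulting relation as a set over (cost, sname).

Apply σ_{cost > 23 and color = green}; surviving tuples: {(36, green, Ned)}
Apply σ_{sname = Wes}; surviving tuples: {(23, grey, Wes), (25, black, Wes)}
Difference: {(36, green, Ned)} with {(23, grey, Wes), (25, black, Wes)} → {(36, green, Ned)}
Keep only column(s) cost, sname: {(36, Ned)}
Union: {(36, Ned)} with {(13, Ned), (16, Ivy), (16, Ola), (23, Eve), (28, Pat), (31, Vic)} → {(13, Ned), (16, Ivy), (16, Ola), (23, Eve), (28, Pat), (31, Vic), (36, Ned)}

{(13, Ned), (16, Ivy), (16, Ola), (23, Eve), (28, Pat), (31, Vic), (36, Ned)}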